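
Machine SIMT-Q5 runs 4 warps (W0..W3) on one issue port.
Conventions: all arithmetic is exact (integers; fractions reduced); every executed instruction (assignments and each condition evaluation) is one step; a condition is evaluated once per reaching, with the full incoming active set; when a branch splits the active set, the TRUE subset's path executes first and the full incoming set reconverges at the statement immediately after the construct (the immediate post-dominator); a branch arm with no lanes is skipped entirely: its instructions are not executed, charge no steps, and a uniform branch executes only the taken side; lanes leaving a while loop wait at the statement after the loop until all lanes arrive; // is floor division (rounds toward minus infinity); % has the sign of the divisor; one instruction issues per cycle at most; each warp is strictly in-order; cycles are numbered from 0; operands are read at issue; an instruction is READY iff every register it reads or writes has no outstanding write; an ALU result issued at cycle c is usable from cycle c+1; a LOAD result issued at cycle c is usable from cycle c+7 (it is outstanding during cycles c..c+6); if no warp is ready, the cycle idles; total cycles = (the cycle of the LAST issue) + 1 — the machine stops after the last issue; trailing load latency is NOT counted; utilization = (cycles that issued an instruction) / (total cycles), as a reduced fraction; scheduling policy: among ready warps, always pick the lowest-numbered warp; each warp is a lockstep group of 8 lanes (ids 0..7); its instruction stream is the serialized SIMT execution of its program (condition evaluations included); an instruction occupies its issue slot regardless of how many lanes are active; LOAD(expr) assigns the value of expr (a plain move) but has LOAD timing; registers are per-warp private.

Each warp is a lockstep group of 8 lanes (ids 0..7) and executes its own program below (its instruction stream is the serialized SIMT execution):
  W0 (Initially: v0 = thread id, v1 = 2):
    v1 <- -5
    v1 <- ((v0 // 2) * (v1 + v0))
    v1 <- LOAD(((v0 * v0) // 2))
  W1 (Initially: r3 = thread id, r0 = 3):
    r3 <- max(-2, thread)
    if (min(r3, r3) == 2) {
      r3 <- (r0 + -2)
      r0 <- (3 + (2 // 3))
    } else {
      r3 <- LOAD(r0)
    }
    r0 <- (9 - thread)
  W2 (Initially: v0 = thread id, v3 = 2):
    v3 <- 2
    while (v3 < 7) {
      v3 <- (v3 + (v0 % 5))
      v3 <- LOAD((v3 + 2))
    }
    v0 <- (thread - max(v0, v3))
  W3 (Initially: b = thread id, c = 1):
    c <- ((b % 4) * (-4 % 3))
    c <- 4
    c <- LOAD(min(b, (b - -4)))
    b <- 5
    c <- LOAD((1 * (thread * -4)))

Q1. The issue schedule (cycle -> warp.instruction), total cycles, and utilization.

cycle 0: W0.I0
cycle 1: W0.I1
cycle 2: W0.I2
cycle 3: W1.I0
cycle 4: W1.I1
cycle 5: W1.I2
cycle 6: W1.I3
cycle 7: W1.I4
cycle 8: W1.I5
cycle 9: W2.I0
cycle 10: W2.I1
cycle 11: W2.I2
cycle 12: W2.I3
cycle 13: W3.I0
cycle 14: W3.I1
cycle 15: W3.I2
cycle 16: W3.I3
cycle 17: idle
cycle 18: idle
cycle 19: W2.I4
cycle 20: W2.I5
cycle 21: W2.I6
cycle 22: W3.I4
cycle 23: idle
cycle 24: idle
cycle 25: idle
cycle 26: idle
cycle 27: idle
cycle 28: W2.I7
cycle 29: W2.I8
cycle 30: W2.I9
cycle 31: idle
cycle 32: idle
cycle 33: idle
cycle 34: idle
cycle 35: idle
cycle 36: idle
cycle 37: W2.I10
cycle 38: W2.I11

Answer: 39 cycles, utilization 2/3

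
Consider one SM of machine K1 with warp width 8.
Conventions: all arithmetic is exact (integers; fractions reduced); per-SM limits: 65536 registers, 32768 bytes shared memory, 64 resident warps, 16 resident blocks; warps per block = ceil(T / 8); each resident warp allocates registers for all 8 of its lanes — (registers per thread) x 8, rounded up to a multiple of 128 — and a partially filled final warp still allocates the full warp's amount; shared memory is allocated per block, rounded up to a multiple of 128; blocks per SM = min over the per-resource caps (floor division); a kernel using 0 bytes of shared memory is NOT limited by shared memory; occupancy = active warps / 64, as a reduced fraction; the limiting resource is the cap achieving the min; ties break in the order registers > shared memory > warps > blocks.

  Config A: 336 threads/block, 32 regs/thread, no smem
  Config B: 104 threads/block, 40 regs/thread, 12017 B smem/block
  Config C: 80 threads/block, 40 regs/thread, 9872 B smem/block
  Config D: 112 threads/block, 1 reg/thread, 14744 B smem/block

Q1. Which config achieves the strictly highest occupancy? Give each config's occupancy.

occupancies: A 21/32, B 13/32, C 15/32, D 7/16

Answer: A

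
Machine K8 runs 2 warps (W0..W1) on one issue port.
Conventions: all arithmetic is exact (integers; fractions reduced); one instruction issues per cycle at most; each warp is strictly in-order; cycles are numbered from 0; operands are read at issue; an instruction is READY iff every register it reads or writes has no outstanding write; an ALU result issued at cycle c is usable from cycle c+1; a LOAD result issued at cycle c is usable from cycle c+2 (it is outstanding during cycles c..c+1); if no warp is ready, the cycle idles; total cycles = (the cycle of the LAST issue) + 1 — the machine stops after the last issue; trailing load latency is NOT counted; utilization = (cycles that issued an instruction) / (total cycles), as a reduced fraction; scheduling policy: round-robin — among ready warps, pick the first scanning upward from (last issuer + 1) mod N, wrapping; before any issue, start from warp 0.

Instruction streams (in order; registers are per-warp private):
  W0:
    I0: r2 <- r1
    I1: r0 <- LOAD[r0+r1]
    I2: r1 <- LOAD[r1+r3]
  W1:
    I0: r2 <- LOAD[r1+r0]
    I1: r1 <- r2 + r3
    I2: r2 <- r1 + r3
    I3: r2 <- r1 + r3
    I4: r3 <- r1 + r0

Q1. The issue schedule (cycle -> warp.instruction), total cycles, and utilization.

cycle 0: W0.I0
cycle 1: W1.I0
cycle 2: W0.I1
cycle 3: W1.I1
cycle 4: W0.I2
cycle 5: W1.I2
cycle 6: W1.I3
cycle 7: W1.I4

Answer: 8 cycles, utilization 1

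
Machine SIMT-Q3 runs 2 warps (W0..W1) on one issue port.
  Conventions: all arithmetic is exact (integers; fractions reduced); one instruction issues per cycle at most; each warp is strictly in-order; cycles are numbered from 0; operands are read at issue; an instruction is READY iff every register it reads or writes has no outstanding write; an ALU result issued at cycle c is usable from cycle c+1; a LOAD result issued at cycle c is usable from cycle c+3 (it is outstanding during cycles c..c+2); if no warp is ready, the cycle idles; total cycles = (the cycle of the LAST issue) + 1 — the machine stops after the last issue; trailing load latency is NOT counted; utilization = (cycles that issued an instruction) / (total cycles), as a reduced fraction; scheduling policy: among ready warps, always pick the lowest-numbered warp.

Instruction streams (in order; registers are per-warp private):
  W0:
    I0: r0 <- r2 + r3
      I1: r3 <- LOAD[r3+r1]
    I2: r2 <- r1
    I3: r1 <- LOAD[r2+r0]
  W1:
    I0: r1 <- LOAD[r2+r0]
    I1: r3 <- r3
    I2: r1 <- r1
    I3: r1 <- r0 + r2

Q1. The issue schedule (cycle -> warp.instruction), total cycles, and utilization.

cycle 0: W0.I0
cycle 1: W0.I1
cycle 2: W0.I2
cycle 3: W0.I3
cycle 4: W1.I0
cycle 5: W1.I1
cycle 6: idle
cycle 7: W1.I2
cycle 8: W1.I3

Answer: 9 cycles, utilization 8/9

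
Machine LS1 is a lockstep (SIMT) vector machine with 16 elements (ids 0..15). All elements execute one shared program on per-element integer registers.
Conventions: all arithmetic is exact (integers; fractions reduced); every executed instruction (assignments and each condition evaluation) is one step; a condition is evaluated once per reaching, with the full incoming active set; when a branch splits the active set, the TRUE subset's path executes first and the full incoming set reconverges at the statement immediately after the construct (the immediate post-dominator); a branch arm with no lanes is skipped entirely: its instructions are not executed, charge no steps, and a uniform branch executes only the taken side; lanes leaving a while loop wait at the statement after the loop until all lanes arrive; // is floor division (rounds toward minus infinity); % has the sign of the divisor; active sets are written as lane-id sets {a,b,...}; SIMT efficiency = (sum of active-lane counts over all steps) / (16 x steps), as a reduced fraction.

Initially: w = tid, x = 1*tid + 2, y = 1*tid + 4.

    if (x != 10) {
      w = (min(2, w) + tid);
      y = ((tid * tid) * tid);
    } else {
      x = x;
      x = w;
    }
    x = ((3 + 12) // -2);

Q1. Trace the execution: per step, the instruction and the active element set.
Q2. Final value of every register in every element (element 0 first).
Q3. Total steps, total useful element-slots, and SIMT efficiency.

step 0: eval (x != 10)               {0,1,2,3,4,5,6,7,8,9,10,11,12,13,14,15}
step 1: w <- (min(2, w) + tid)       {0,1,2,3,4,5,6,7,9,10,11,12,13,14,15}
step 2: y <- ((tid * tid) * tid)     {0,1,2,3,4,5,6,7,9,10,11,12,13,14,15}
step 3: x <- x                       {8}
step 4: x <- w                       {8}
step 5: x <- ((3 + 12) // -2)        {0,1,2,3,4,5,6,7,8,9,10,11,12,13,14,15}

Answer: 6 steps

w: 0,2,4,5,6,7,8,9,8,11,12,13,14,15,16,17
x: -8,-8,-8,-8,-8,-8,-8,-8,-8,-8,-8,-8,-8,-8,-8,-8
y: 0,1,8,27,64,125,216,343,12,729,1000,1331,1728,2197,2744,3375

steps = 6; useful = 64; efficiency = 64/96 = 2/3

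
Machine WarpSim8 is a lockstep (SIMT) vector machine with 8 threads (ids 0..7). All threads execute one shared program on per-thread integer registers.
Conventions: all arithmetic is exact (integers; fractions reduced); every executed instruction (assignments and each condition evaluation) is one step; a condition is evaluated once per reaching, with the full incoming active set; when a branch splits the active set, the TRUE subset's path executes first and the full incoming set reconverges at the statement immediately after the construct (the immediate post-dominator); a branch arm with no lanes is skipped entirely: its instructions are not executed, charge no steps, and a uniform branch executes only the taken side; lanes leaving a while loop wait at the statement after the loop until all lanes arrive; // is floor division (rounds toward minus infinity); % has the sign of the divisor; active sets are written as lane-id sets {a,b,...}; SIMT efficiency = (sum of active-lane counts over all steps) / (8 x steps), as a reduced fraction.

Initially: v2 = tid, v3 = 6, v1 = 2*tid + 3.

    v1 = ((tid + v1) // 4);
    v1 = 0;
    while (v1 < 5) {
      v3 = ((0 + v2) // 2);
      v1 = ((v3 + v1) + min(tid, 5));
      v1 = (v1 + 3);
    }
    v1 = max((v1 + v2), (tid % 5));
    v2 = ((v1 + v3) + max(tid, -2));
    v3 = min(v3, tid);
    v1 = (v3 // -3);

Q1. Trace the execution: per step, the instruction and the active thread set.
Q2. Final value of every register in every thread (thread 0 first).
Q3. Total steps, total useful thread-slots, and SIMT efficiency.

step 0: v1 <- ((tid + v1) // 4)      {0,1,2,3,4,5,6,7}
step 1: v1 <- 0                      {0,1,2,3,4,5,6,7}
step 2: eval (v1 < 5)                {0,1,2,3,4,5,6,7}
step 3: v3 <- ((0 + v2) // 2)        {0,1,2,3,4,5,6,7}
step 4: v1 <- ((v3 + v1) + min(tid, 5)) {0,1,2,3,4,5,6,7}
step 5: v1 <- (v1 + 3)               {0,1,2,3,4,5,6,7}
step 6: eval (v1 < 5)                {0,1,2,3,4,5,6,7}
step 7: v3 <- ((0 + v2) // 2)        {0,1}
step 8: v1 <- ((v3 + v1) + min(tid, 5)) {0,1}
step 9: v1 <- (v1 + 3)               {0,1}
step 10: eval (v1 < 5)                {0,1}
step 11: v1 <- max((v1 + v2), (tid % 5)) {0,1,2,3,4,5,6,7}
step 12: v2 <- ((v1 + v3) + max(tid, -2)) {0,1,2,3,4,5,6,7}
step 13: v3 <- min(v3, tid)           {0,1,2,3,4,5,6,7}
step 14: v1 <- (v3 // -3)             {0,1,2,3,4,5,6,7}

Answer: 15 steps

v2: 6,10,11,14,19,22,26,28
v3: 0,0,1,1,2,2,3,3
v1: 0,0,-1,-1,-1,-1,-1,-1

steps = 15; useful = 96; efficiency = 96/120 = 4/5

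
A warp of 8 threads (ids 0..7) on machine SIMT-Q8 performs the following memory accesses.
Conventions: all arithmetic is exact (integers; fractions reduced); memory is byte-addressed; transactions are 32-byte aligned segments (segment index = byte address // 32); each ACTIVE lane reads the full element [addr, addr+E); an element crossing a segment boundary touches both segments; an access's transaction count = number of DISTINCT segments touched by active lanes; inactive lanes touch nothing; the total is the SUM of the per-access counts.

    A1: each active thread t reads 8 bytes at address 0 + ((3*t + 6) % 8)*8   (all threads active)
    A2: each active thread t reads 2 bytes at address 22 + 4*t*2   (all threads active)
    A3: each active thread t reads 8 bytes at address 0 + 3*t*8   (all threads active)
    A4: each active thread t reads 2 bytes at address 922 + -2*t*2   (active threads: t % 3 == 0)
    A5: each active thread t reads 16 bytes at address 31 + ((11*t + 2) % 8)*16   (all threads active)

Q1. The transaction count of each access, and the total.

A1: 2 transactions
A2: 3 transactions
A3: 6 transactions
A4: 1 transaction
A5: 5 transactions

Answer: 2,3,6,1,5; total 17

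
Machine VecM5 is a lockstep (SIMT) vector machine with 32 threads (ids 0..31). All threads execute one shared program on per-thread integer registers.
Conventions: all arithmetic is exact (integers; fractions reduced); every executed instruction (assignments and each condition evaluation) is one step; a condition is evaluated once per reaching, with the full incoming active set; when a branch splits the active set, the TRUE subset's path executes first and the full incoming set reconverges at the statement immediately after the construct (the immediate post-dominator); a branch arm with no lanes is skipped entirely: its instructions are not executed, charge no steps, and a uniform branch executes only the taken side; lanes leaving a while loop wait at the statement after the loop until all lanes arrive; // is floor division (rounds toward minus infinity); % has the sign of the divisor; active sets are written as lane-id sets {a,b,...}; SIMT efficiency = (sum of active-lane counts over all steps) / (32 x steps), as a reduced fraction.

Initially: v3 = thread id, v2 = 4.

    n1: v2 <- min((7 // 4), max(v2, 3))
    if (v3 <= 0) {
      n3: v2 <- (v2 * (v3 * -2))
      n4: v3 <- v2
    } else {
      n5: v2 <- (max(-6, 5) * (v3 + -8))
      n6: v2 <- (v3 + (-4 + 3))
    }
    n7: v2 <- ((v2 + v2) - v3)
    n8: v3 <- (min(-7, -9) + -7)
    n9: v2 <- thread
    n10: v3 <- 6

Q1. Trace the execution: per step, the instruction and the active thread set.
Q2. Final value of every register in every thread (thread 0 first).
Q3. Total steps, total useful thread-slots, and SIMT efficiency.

step 0: v2 <- min((7 // 4), max(v2, 3)) {0,1,2,3,4,5,6,7,8,9,10,11,12,13,14,15,16,17,18,19,20,21,22,23,24,25,26,27,28,29,30,31}
step 1: eval (v3 <= 0)               {0,1,2,3,4,5,6,7,8,9,10,11,12,13,14,15,16,17,18,19,20,21,22,23,24,25,26,27,28,29,30,31}
step 2: v2 <- (v2 * (v3 * -2))       {0}
step 3: v3 <- v2                     {0}
step 4: v2 <- (max(-6, 5) * (v3 + -8)) {1,2,3,4,5,6,7,8,9,10,11,12,13,14,15,16,17,18,19,20,21,22,23,24,25,26,27,28,29,30,31}
step 5: v2 <- (v3 + (-4 + 3))        {1,2,3,4,5,6,7,8,9,10,11,12,13,14,15,16,17,18,19,20,21,22,23,24,25,26,27,28,29,30,31}
step 6: v2 <- ((v2 + v2) - v3)       {0,1,2,3,4,5,6,7,8,9,10,11,12,13,14,15,16,17,18,19,20,21,22,23,24,25,26,27,28,29,30,31}
step 7: v3 <- (min(-7, -9) + -7)     {0,1,2,3,4,5,6,7,8,9,10,11,12,13,14,15,16,17,18,19,20,21,22,23,24,25,26,27,28,29,30,31}
step 8: v2 <- thread                 {0,1,2,3,4,5,6,7,8,9,10,11,12,13,14,15,16,17,18,19,20,21,22,23,24,25,26,27,28,29,30,31}
step 9: v3 <- 6                      {0,1,2,3,4,5,6,7,8,9,10,11,12,13,14,15,16,17,18,19,20,21,22,23,24,25,26,27,28,29,30,31}

Answer: 10 steps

v3: 6,6,6,6,6,6,6,6,6,6,6,6,6,6,6,6,6,6,6,6,6,6,6,6,6,6,6,6,6,6,6,6
v2: 0,1,2,3,4,5,6,7,8,9,10,11,12,13,14,15,16,17,18,19,20,21,22,23,24,25,26,27,28,29,30,31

steps = 10; useful = 256; efficiency = 256/320 = 4/5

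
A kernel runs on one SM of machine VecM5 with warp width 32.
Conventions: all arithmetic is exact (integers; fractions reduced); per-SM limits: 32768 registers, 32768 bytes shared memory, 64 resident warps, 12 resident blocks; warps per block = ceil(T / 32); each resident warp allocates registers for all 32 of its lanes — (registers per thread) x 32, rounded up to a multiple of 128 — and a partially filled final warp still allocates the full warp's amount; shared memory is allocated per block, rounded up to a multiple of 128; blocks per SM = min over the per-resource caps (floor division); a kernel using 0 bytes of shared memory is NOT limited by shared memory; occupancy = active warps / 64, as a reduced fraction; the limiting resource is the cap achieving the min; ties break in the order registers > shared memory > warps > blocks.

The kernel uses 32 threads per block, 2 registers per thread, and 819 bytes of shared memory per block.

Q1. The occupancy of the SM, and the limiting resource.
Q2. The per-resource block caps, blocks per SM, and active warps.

Answer: occupancy 3/16, limited by blocks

registers: 256 blocks
shared memory: 36 blocks
warps: 64 blocks
blocks: 12 blocks

Answer: 12 blocks, 12 active warps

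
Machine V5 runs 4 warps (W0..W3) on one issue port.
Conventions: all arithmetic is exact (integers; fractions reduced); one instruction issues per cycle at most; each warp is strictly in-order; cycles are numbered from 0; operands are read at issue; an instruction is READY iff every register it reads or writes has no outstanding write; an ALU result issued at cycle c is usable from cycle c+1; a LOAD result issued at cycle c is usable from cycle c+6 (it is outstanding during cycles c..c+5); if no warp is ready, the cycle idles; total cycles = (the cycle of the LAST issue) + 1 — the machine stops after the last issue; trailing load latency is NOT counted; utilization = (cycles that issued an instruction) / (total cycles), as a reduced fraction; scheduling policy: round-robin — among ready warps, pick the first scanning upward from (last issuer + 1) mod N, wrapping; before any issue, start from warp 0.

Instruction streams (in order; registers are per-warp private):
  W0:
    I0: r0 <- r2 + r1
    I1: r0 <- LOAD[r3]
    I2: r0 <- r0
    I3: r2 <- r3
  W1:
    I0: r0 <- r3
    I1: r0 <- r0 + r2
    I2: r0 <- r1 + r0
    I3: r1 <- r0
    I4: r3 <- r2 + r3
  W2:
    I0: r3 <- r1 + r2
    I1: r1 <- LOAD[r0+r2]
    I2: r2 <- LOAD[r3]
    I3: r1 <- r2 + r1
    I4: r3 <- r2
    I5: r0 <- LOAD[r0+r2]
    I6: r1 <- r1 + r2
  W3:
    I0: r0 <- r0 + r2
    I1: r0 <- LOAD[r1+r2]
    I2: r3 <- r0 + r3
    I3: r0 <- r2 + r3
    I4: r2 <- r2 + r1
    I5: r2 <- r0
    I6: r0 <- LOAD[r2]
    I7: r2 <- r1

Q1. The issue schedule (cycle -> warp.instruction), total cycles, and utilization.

cycle 0: W0.I0
cycle 1: W1.I0
cycle 2: W2.I0
cycle 3: W3.I0
cycle 4: W0.I1
cycle 5: W1.I1
cycle 6: W2.I1
cycle 7: W3.I1
cycle 8: W1.I2
cycle 9: W2.I2
cycle 10: W0.I2
cycle 11: W1.I3
cycle 12: W0.I3
cycle 13: W1.I4
cycle 14: W3.I2
cycle 15: W2.I3
cycle 16: W3.I3
cycle 17: W2.I4
cycle 18: W3.I4
cycle 19: W2.I5
cycle 20: W3.I5
cycle 21: W2.I6
cycle 22: W3.I6
cycle 23: W3.I7

Answer: 24 cycles, utilization 1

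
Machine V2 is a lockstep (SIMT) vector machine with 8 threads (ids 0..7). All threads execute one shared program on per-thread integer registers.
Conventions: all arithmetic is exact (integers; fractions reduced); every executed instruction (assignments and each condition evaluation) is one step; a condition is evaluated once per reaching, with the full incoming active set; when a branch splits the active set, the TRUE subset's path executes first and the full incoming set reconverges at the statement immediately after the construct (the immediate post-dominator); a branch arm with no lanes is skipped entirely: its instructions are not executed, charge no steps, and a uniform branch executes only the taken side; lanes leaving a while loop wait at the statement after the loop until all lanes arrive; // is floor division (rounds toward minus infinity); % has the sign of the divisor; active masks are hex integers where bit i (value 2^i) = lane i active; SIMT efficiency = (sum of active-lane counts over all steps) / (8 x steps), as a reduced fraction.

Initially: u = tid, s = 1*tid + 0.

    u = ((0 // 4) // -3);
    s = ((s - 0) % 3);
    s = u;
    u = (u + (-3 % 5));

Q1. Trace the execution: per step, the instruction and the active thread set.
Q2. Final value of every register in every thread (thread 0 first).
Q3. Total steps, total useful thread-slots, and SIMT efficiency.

step 0: u <- ((0 // 4) // -3)        0xff
step 1: s <- ((s - 0) % 3)           0xff
step 2: s <- u                       0xff
step 3: u <- (u + (-3 % 5))          0xff

Answer: 4 steps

u: 2,2,2,2,2,2,2,2
s: 0,0,0,0,0,0,0,0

steps = 4; useful = 32; efficiency = 32/32 = 1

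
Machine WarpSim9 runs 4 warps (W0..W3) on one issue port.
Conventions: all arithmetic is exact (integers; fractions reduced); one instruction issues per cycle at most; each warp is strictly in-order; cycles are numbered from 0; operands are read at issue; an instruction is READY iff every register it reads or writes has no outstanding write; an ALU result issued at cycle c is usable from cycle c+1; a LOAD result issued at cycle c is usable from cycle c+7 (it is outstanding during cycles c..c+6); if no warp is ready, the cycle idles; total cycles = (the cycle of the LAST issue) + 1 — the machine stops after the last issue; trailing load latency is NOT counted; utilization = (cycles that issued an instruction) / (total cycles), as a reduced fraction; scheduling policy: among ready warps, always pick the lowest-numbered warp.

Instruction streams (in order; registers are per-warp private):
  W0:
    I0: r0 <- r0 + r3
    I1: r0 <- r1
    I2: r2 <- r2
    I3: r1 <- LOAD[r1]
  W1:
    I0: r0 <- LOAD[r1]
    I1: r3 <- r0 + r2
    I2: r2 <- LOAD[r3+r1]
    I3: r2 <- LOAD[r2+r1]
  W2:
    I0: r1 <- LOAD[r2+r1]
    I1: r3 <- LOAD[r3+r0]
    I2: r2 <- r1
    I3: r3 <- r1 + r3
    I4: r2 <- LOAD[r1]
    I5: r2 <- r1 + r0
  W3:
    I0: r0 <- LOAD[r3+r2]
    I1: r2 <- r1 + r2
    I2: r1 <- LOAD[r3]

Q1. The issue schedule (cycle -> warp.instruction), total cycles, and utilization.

cycle 0: W0.I0
cycle 1: W0.I1
cycle 2: W0.I2
cycle 3: W0.I3
cycle 4: W1.I0
cycle 5: W2.I0
cycle 6: W2.I1
cycle 7: W3.I0
cycle 8: W3.I1
cycle 9: W3.I2
cycle 10: idle
cycle 11: W1.I1
cycle 12: W1.I2
cycle 13: W2.I2
cycle 14: W2.I3
cycle 15: W2.I4
cycle 16: idle
cycle 17: idle
cycle 18: idle
cycle 19: W1.I3
cycle 20: idle
cycle 21: idle
cycle 22: W2.I5

Answer: 23 cycles, utilization 17/23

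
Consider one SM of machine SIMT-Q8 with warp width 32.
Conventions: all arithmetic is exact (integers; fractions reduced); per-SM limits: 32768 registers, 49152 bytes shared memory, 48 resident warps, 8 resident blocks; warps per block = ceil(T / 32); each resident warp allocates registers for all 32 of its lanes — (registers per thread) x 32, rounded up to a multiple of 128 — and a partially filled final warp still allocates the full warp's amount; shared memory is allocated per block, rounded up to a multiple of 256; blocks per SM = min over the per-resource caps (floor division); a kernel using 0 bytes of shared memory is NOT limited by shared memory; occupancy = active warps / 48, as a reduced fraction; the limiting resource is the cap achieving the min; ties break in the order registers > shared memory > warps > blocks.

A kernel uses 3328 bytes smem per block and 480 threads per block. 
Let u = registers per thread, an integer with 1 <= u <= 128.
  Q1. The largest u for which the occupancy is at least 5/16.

Answer: u = 68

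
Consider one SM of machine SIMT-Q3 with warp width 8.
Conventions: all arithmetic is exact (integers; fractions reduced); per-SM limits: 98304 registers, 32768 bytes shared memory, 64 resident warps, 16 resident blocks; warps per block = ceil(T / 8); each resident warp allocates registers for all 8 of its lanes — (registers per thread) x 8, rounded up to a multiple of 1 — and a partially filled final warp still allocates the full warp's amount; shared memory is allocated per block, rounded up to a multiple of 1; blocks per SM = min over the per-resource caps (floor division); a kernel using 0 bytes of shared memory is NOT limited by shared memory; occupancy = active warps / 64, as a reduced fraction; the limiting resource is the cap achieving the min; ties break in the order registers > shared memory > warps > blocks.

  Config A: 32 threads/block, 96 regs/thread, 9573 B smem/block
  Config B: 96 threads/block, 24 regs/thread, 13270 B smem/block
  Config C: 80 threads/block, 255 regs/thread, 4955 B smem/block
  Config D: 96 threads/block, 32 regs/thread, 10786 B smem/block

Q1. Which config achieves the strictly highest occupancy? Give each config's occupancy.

occupancies: A 3/16, B 3/8, C 5/8, D 9/16

Answer: C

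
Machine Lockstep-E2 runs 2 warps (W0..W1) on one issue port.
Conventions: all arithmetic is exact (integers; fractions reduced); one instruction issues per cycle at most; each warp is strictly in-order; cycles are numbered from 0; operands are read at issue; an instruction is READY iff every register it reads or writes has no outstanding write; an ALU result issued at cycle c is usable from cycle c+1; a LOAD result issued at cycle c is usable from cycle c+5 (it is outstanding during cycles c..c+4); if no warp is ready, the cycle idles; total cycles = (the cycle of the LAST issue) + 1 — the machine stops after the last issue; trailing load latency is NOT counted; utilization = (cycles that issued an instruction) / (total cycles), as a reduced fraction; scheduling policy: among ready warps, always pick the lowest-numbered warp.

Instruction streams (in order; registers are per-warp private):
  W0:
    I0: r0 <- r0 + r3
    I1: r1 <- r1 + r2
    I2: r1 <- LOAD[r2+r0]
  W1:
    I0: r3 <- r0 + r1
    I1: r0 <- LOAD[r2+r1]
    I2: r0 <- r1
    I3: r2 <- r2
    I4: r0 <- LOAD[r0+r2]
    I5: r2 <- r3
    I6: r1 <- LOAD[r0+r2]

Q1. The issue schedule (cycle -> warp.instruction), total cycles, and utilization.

cycle 0: W0.I0
cycle 1: W0.I1
cycle 2: W0.I2
cycle 3: W1.I0
cycle 4: W1.I1
cycle 5: idle
cycle 6: idle
cycle 7: idle
cycle 8: idle
cycle 9: W1.I2
cycle 10: W1.I3
cycle 11: W1.I4
cycle 12: W1.I5
cycle 13: idle
cycle 14: idle
cycle 15: idle
cycle 16: W1.I6

Answer: 17 cycles, utilization 10/17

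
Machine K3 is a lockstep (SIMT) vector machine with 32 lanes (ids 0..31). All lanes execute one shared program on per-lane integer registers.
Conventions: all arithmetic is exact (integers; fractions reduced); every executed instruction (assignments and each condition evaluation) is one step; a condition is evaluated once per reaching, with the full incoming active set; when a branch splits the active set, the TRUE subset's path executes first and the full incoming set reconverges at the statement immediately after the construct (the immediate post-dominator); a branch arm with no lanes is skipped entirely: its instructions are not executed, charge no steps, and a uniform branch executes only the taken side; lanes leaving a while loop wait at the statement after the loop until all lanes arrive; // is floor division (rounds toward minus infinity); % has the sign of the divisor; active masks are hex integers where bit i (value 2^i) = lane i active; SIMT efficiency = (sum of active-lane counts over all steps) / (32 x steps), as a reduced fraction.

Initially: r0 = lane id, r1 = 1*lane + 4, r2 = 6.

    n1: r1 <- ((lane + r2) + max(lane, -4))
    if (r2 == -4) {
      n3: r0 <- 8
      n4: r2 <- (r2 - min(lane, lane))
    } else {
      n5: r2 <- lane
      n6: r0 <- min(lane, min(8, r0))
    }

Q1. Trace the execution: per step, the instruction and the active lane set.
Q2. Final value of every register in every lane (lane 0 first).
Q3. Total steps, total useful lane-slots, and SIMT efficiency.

step 0: r1 <- ((lane + r2) + max(lane, -4)) 0xffffffff
step 1: eval (r2 == -4)              0xffffffff
step 2: r2 <- lane                   0xffffffff
step 3: r0 <- min(lane, min(8, r0))  0xffffffff

Answer: 4 steps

r0: 0,1,2,3,4,5,6,7,8,8,8,8,8,8,8,8,8,8,8,8,8,8,8,8,8,8,8,8,8,8,8,8
r1: 6,8,10,12,14,16,18,20,22,24,26,28,30,32,34,36,38,40,42,44,46,48,50,52,54,56,58,60,62,64,66,68
r2: 0,1,2,3,4,5,6,7,8,9,10,11,12,13,14,15,16,17,18,19,20,21,22,23,24,25,26,27,28,29,30,31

steps = 4; useful = 128; efficiency = 128/128 = 1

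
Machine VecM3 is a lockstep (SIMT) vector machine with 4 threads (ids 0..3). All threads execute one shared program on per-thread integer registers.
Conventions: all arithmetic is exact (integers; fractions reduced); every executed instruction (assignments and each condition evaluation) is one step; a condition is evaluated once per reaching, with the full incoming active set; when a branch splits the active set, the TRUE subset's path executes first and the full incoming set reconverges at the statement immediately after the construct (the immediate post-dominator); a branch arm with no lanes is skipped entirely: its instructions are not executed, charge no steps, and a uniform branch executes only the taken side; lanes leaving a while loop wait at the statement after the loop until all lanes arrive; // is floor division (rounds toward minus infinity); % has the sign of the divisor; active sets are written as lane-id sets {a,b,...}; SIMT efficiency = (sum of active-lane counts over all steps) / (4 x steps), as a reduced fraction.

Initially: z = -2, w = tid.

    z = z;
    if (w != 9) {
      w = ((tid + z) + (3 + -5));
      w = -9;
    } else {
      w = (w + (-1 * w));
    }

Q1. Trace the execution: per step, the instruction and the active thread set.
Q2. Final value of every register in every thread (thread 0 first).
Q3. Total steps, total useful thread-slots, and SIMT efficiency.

step 0: z <- z                       {0,1,2,3}
step 1: eval (w != 9)                {0,1,2,3}
step 2: w <- ((tid + z) + (3 + -5))  {0,1,2,3}
step 3: w <- -9                      {0,1,2,3}

Answer: 4 steps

z: -2,-2,-2,-2
w: -9,-9,-9,-9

steps = 4; useful = 16; efficiency = 16/16 = 1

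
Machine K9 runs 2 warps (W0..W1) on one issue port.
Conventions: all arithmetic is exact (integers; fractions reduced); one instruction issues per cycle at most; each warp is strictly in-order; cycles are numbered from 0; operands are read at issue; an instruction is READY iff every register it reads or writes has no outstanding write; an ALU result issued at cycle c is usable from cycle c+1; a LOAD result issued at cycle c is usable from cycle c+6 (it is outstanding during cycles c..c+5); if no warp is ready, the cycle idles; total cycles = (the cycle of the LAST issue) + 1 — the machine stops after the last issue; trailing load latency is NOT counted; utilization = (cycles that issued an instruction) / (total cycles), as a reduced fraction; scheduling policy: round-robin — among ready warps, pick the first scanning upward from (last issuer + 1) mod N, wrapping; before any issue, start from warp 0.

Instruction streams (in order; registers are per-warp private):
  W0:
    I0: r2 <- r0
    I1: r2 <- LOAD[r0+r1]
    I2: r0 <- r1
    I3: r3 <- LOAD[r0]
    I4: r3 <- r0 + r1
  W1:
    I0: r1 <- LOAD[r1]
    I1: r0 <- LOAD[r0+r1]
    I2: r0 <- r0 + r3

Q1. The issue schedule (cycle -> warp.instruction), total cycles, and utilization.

cycle 0: W0.I0
cycle 1: W1.I0
cycle 2: W0.I1
cycle 3: W0.I2
cycle 4: W0.I3
cycle 5: idle
cycle 6: idle
cycle 7: W1.I1
cycle 8: idle
cycle 9: idle
cycle 10: W0.I4
cycle 11: idle
cycle 12: idle
cycle 13: W1.I2

Answer: 14 cycles, utilization 4/7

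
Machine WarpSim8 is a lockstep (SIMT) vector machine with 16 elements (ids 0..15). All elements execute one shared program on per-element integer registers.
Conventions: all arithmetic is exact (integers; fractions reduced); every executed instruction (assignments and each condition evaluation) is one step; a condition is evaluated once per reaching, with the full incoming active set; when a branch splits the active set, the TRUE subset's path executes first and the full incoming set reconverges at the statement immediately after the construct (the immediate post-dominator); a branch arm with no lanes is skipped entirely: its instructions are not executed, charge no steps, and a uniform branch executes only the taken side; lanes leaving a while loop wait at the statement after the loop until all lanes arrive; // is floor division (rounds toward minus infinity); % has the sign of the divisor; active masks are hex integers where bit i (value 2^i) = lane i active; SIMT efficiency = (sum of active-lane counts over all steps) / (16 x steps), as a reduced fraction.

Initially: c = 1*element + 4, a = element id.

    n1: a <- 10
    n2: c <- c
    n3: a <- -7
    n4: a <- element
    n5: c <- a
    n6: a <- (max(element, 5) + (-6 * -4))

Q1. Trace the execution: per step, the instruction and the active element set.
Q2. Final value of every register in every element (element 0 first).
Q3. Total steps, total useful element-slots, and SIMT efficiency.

step 0: a <- 10                      0xffff
step 1: c <- c                       0xffff
step 2: a <- -7                      0xffff
step 3: a <- element                 0xffff
step 4: c <- a                       0xffff
step 5: a <- (max(element, 5) + (-6 * -4)) 0xffff

Answer: 6 steps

c: 0,1,2,3,4,5,6,7,8,9,10,11,12,13,14,15
a: 29,29,29,29,29,29,30,31,32,33,34,35,36,37,38,39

steps = 6; useful = 96; efficiency = 96/96 = 1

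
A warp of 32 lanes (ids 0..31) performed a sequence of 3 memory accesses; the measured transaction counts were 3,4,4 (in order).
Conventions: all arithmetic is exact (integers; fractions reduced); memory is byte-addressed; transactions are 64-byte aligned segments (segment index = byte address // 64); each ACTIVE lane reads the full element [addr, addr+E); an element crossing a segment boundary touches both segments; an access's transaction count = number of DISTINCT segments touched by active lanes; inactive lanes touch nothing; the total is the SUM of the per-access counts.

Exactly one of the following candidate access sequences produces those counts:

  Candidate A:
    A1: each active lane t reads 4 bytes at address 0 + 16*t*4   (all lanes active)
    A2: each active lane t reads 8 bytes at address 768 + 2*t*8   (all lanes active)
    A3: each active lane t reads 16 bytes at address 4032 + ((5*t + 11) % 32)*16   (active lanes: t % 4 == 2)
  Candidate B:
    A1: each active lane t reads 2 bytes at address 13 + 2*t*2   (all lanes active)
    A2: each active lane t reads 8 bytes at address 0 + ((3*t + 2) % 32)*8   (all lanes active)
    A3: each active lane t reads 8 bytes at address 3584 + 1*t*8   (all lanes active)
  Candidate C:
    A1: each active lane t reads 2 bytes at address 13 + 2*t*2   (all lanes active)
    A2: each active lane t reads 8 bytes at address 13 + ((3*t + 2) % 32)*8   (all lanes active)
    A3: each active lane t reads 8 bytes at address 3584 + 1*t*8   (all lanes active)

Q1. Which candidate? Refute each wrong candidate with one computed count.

A: A1 gives 32 transactions, not 3
C: A2 gives 5 transactions, not 4
B: all counts match (3,4,4)

Answer: B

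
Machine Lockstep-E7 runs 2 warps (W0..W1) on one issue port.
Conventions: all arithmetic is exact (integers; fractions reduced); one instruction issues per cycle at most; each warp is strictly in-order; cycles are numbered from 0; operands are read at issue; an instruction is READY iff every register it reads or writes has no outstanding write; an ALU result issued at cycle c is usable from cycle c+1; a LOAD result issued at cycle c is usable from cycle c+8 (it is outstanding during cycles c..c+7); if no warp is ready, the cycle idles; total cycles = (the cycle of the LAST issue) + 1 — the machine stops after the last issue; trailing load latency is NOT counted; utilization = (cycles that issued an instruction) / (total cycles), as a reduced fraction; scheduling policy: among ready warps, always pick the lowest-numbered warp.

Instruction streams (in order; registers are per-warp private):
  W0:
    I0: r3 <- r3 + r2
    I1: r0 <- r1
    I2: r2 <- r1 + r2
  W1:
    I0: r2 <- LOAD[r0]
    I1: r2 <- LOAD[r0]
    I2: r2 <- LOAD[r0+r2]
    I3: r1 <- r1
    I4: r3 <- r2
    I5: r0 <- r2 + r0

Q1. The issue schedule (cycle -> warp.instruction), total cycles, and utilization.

cycle 0: W0.I0
cycle 1: W0.I1
cycle 2: W0.I2
cycle 3: W1.I0
cycle 4: idle
cycle 5: idle
cycle 6: idle
cycle 7: idle
cycle 8: idle
cycle 9: idle
cycle 10: idle
cycle 11: W1.I1
cycle 12: idle
cycle 13: idle
cycle 14: idle
cycle 15: idle
cycle 16: idle
cycle 17: idle
cycle 18: idle
cycle 19: W1.I2
cycle 20: W1.I3
cycle 21: idle
cycle 22: idle
cycle 23: idle
cycle 24: idle
cycle 25: idle
cycle 26: idle
cycle 27: W1.I4
cycle 28: W1.I5

Answer: 29 cycles, utilization 9/29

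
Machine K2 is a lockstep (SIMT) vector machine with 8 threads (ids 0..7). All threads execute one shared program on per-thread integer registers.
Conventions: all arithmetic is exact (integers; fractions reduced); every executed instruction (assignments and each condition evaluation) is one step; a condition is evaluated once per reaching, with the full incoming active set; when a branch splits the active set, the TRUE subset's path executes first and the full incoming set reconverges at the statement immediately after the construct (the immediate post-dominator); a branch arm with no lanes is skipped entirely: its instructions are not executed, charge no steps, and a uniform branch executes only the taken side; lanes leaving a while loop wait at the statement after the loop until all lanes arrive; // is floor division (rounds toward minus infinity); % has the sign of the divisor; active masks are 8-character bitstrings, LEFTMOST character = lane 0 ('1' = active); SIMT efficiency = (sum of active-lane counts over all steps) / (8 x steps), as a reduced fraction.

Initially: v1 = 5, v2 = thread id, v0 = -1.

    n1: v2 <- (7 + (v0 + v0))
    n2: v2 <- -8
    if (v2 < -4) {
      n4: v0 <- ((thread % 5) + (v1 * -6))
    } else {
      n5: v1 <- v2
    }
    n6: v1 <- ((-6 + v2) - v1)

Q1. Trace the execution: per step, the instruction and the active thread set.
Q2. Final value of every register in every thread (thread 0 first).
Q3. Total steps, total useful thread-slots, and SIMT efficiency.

step 0: v2 <- (7 + (v0 + v0))        11111111
step 1: v2 <- -8                     11111111
step 2: eval (v2 < -4)               11111111
step 3: v0 <- ((thread % 5) + (v1 * -6)) 11111111
step 4: v1 <- ((-6 + v2) - v1)       11111111

Answer: 5 steps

v1: -19,-19,-19,-19,-19,-19,-19,-19
v2: -8,-8,-8,-8,-8,-8,-8,-8
v0: -30,-29,-28,-27,-26,-30,-29,-28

steps = 5; useful = 40; efficiency = 40/40 = 1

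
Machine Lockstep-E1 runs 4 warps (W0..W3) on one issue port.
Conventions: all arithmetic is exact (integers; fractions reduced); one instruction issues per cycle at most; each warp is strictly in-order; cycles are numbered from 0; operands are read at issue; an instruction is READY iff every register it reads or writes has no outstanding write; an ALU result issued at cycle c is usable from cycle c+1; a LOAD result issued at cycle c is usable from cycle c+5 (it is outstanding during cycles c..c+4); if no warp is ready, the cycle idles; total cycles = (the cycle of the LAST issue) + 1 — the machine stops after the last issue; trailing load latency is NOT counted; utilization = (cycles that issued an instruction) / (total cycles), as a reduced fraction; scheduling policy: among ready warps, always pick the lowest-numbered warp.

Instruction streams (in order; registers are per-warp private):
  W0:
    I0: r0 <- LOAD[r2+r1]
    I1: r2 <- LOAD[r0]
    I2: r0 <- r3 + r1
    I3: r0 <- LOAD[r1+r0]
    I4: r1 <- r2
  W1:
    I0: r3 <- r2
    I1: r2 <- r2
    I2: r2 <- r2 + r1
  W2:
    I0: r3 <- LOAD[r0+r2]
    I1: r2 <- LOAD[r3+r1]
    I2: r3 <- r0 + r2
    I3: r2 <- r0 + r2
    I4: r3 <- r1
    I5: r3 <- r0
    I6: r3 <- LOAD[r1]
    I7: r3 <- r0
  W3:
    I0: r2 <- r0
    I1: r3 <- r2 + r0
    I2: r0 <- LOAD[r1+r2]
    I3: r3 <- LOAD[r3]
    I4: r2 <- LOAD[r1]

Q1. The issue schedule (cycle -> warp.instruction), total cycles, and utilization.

cycle 0: W0.I0
cycle 1: W1.I0
cycle 2: W1.I1
cycle 3: W1.I2
cycle 4: W2.I0
cycle 5: W0.I1
cycle 6: W0.I2
cycle 7: W0.I3
cycle 8: W3.I0
cycle 9: W2.I1
cycle 10: W0.I4
cycle 11: W3.I1
cycle 12: W3.I2
cycle 13: W3.I3
cycle 14: W2.I2
cycle 15: W2.I3
cycle 16: W2.I4
cycle 17: W2.I5
cycle 18: W2.I6
cycle 19: W3.I4
cycle 20: idle
cycle 21: idle
cycle 22: idle
cycle 23: W2.I7

Answer: 24 cycles, utilization 7/8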